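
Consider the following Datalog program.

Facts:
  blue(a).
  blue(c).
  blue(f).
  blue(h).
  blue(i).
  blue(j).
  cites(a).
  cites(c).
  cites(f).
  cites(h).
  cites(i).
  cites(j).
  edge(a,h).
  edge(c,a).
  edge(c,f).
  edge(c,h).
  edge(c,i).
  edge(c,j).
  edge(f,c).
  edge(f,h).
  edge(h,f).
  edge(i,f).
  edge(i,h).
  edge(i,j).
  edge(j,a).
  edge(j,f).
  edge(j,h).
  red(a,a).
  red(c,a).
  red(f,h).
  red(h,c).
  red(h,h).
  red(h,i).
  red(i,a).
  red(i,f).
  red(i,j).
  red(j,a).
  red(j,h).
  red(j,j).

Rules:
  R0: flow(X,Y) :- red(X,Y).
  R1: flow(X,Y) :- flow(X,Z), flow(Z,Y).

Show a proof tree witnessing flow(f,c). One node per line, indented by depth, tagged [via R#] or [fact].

flow(f,c)  [via R1]
  flow(f,h)  [via R0]
    red(f,h)  [fact]
  flow(h,c)  [via R0]
    red(h,c)  [fact]

round 1: derive flow(a,a) via R0 from red(a,a)
round 1: derive flow(c,a) via R0 from red(c,a)
round 1: derive flow(f,h) via R0 from red(f,h)
round 1: derive flow(h,c) via R0 from red(h,c)
round 1: derive flow(h,h) via R0 from red(h,h)
round 1: derive flow(h,i) via R0 from red(h,i)
round 1: derive flow(i,a) via R0 from red(i,a)
round 1: derive flow(i,f) via R0 from red(i,f)
round 1: derive flow(i,j) via R0 from red(i,j)
round 1: derive flow(j,a) via R0 from red(j,a)
round 1: derive flow(j,h) via R0 from red(j,h)
round 1: derive flow(j,j) via R0 from red(j,j)
round 2: derive flow(f,c) via R1 from flow(f,h), flow(h,c)
round 2: derive flow(f,i) via R1 from flow(f,h), flow(h,i)
round 2: derive flow(h,a) via R1 from flow(h,c), flow(c,a)
round 2: derive flow(h,f) via R1 from flow(h,i), flow(i,f)
round 2: derive flow(h,j) via R1 from flow(h,i), flow(i,j)
round 2: derive flow(i,h) via R1 from flow(i,f), flow(f,h)
round 2: derive flow(j,c) via R1 from flow(j,h), flow(h,c)
round 2: derive flow(j,i) via R1 from flow(j,h), flow(h,i)
round 3: derive flow(f,a) via R1 from flow(f,c), flow(c,a)
round 3: derive flow(f,f) via R1 from flow(f,h), flow(h,f)
round 3: derive flow(f,j) via R1 from flow(f,h), flow(h,j)
round 3: derive flow(i,c) via R1 from flow(i,f), flow(f,c)
round 3: derive flow(i,i) via R1 from flow(i,f), flow(f,i)
round 3: derive flow(j,f) via R1 from flow(j,h), flow(h,f)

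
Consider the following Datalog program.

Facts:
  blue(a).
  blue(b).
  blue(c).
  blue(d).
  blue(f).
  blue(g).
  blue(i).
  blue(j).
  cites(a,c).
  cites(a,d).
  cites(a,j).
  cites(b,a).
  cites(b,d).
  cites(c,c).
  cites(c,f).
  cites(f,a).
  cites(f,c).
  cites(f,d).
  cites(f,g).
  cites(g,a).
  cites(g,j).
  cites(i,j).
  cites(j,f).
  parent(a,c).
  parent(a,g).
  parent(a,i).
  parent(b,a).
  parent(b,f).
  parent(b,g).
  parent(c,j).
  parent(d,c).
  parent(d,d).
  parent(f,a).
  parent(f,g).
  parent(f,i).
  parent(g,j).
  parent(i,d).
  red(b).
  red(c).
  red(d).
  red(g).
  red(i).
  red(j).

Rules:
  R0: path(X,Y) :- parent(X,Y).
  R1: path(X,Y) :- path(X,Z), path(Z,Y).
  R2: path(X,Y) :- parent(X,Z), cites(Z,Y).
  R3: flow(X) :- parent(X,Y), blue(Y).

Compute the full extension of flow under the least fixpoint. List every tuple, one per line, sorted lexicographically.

round 1: derive flow(a) via R3 from parent(a,c), blue(c)
round 1: derive flow(b) via R3 from parent(b,a), blue(a)
round 1: derive flow(c) via R3 from parent(c,j), blue(j)
round 1: derive flow(d) via R3 from parent(d,c), blue(c)
round 1: derive flow(f) via R3 from parent(f,a), blue(a)
round 1: derive flow(g) via R3 from parent(g,j), blue(j)
round 1: derive flow(i) via R3 from parent(i,d), blue(d)

flow(a)
flow(b)
flow(c)
flow(d)
flow(f)
flow(g)
flow(i)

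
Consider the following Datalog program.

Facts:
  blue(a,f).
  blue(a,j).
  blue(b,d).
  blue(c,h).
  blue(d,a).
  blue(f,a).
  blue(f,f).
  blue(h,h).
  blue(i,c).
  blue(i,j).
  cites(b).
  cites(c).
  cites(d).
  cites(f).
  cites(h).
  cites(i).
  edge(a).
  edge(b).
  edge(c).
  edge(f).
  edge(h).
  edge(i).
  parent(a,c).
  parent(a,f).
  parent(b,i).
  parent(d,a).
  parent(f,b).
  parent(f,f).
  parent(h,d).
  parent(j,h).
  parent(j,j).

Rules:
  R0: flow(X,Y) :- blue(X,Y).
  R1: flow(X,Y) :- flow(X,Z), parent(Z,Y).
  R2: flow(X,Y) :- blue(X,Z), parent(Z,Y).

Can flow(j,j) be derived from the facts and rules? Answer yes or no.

no

round 1: derive flow(a,f) via R0 from blue(a,f)
round 1: derive flow(a,j) via R0 from blue(a,j)
round 1: derive flow(b,d) via R0 from blue(b,d)
round 1: derive flow(c,h) via R0 from blue(c,h)
round 1: derive flow(d,a) via R0 from blue(d,a)
round 1: derive flow(f,a) via R0 from blue(f,a)
round 1: derive flow(f,f) via R0 from blue(f,f)
round 1: derive flow(h,h) via R0 from blue(h,h)
round 1: derive flow(i,c) via R0 from blue(i,c)
round 1: derive flow(i,j) via R0 from blue(i,j)
round 1: derive flow(a,b) via R2 from blue(a,f), parent(f,b)
round 1: derive flow(a,h) via R2 from blue(a,j), parent(j,h)
round 1: derive flow(b,a) via R2 from blue(b,d), parent(d,a)
round 1: derive flow(c,d) via R2 from blue(c,h), parent(h,d)
round 1: derive flow(d,c) via R2 from blue(d,a), parent(a,c)
round 1: derive flow(d,f) via R2 from blue(d,a), parent(a,f)
round 1: derive flow(f,b) via R2 from blue(f,f), parent(f,b)
round 1: derive flow(f,c) via R2 from blue(f,a), parent(a,c)
round 1: derive flow(h,d) via R2 from blue(h,h), parent(h,d)
round 1: derive flow(i,h) via R2 from blue(i,j), parent(j,h)
round 2: derive flow(a,d) via R1 from flow(a,h), parent(h,d)
round 2: derive flow(a,i) via R1 from flow(a,b), parent(b,i)
round 2: derive flow(b,c) via R1 from flow(b,a), parent(a,c)
round 2: derive flow(b,f) via R1 from flow(b,a), parent(a,f)
round 2: derive flow(c,a) via R1 from flow(c,d), parent(d,a)
round 2: derive flow(d,b) via R1 from flow(d,f), parent(f,b)
round 2: derive flow(f,i) via R1 from flow(f,b), parent(b,i)
round 2: derive flow(h,a) via R1 from flow(h,d), parent(d,a)
round 2: derive flow(i,d) via R1 from flow(i,h), parent(h,d)
round 3: derive flow(a,a) via R1 from flow(a,d), parent(d,a)
round 3: derive flow(b,b) via R1 from flow(b,f), parent(f,b)
round 3: derive flow(c,c) via R1 from flow(c,a), parent(a,c)
round 3: derive flow(c,f) via R1 from flow(c,a), parent(a,f)
round 3: derive flow(d,i) via R1 from flow(d,b), parent(b,i)
round 3: derive flow(h,c) via R1 from flow(h,a), parent(a,c)
round 3: derive flow(h,f) via R1 from flow(h,a), parent(a,f)
round 3: derive flow(i,a) via R1 from flow(i,d), parent(d,a)
round 4: derive flow(a,c) via R1 from flow(a,a), parent(a,c)
round 4: derive flow(b,i) via R1 from flow(b,b), parent(b,i)
round 4: derive flow(c,b) via R1 from flow(c,f), parent(f,b)
round 4: derive flow(h,b) via R1 from flow(h,f), parent(f,b)
round 4: derive flow(i,f) via R1 from flow(i,a), parent(a,f)
round 5: derive flow(c,i) via R1 from flow(c,b), parent(b,i)
round 5: derive flow(h,i) via R1 from flow(h,b), parent(b,i)
round 5: derive flow(i,b) via R1 from flow(i,f), parent(f,b)
round 6: derive flow(i,i) via R1 from flow(i,b), parent(b,i)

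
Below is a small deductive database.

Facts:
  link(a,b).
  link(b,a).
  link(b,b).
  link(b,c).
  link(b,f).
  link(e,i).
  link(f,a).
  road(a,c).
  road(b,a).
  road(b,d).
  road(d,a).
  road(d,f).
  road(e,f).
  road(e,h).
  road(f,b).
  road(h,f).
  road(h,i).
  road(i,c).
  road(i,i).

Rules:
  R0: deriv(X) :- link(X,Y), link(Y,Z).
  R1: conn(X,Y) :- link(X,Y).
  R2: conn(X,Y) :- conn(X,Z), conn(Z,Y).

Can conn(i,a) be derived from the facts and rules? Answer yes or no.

no

round 1: derive conn(a,b) via R1 from link(a,b)
round 1: derive conn(b,a) via R1 from link(b,a)
round 1: derive conn(b,b) via R1 from link(b,b)
round 1: derive conn(b,c) via R1 from link(b,c)
round 1: derive conn(b,f) via R1 from link(b,f)
round 1: derive conn(e,i) via R1 from link(e,i)
round 1: derive conn(f,a) via R1 from link(f,a)
round 2: derive conn(a,a) via R2 from conn(a,b), conn(b,a)
round 2: derive conn(a,c) via R2 from conn(a,b), conn(b,c)
round 2: derive conn(a,f) via R2 from conn(a,b), conn(b,f)
round 2: derive conn(f,b) via R2 from conn(f,a), conn(a,b)
round 3: derive conn(f,c) via R2 from conn(f,a), conn(a,c)
round 3: derive conn(f,f) via R2 from conn(f,a), conn(a,f)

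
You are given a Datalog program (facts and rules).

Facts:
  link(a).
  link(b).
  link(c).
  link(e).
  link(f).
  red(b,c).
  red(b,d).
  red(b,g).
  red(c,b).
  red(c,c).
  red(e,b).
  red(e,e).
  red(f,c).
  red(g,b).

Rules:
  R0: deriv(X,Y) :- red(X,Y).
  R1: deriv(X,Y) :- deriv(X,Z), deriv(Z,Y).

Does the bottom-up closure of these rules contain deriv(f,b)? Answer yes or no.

yes

round 1: derive deriv(b,c) via R0 from red(b,c)
round 1: derive deriv(b,d) via R0 from red(b,d)
round 1: derive deriv(b,g) via R0 from red(b,g)
round 1: derive deriv(c,b) via R0 from red(c,b)
round 1: derive deriv(c,c) via R0 from red(c,c)
round 1: derive deriv(e,b) via R0 from red(e,b)
round 1: derive deriv(e,e) via R0 from red(e,e)
round 1: derive deriv(f,c) via R0 from red(f,c)
round 1: derive deriv(g,b) via R0 from red(g,b)
round 2: derive deriv(b,b) via R1 from deriv(b,c), deriv(c,b)
round 2: derive deriv(c,d) via R1 from deriv(c,b), deriv(b,d)
round 2: derive deriv(c,g) via R1 from deriv(c,b), deriv(b,g)
round 2: derive deriv(e,c) via R1 from deriv(e,b), deriv(b,c)
round 2: derive deriv(e,d) via R1 from deriv(e,b), deriv(b,d)
round 2: derive deriv(e,g) via R1 from deriv(e,b), deriv(b,g)
round 2: derive deriv(f,b) via R1 from deriv(f,c), deriv(c,b)
round 2: derive deriv(g,c) via R1 from deriv(g,b), deriv(b,c)
round 2: derive deriv(g,d) via R1 from deriv(g,b), deriv(b,d)
round 2: derive deriv(g,g) via R1 from deriv(g,b), deriv(b,g)
round 3: derive deriv(f,d) via R1 from deriv(f,b), deriv(b,d)
round 3: derive deriv(f,g) via R1 from deriv(f,b), deriv(b,g)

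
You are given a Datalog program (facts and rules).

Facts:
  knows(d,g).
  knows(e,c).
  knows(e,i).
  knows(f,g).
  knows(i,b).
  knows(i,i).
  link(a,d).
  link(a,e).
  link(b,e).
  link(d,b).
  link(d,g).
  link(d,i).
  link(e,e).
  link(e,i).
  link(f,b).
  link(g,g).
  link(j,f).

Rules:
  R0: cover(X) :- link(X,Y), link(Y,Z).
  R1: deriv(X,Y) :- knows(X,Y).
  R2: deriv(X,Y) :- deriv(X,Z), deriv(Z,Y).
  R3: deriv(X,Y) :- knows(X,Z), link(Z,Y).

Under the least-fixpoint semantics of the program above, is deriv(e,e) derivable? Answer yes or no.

yes

round 1: derive deriv(d,g) via R1 from knows(d,g)
round 1: derive deriv(e,c) via R1 from knows(e,c)
round 1: derive deriv(e,i) via R1 from knows(e,i)
round 1: derive deriv(f,g) via R1 from knows(f,g)
round 1: derive deriv(i,b) via R1 from knows(i,b)
round 1: derive deriv(i,i) via R1 from knows(i,i)
round 1: derive deriv(i,e) via R3 from knows(i,b), link(b,e)
round 2: derive deriv(e,b) via R2 from deriv(e,i), deriv(i,b)
round 2: derive deriv(e,e) via R2 from deriv(e,i), deriv(i,e)
round 2: derive deriv(i,c) via R2 from deriv(i,e), deriv(e,c)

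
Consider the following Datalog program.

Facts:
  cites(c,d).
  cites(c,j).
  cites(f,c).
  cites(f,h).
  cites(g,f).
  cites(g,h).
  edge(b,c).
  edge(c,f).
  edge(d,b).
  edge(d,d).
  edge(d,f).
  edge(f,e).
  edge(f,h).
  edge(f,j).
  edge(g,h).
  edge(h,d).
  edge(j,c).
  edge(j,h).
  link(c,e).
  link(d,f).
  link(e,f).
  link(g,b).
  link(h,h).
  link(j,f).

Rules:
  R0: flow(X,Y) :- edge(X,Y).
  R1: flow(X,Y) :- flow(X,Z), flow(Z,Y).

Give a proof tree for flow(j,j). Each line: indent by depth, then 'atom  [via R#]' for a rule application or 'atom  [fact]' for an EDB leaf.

flow(j,j)  [via R1]
  flow(j,c)  [via R0]
    edge(j,c)  [fact]
  flow(c,j)  [via R1]
    flow(c,f)  [via R0]
      edge(c,f)  [fact]
    flow(f,j)  [via R0]
      edge(f,j)  [fact]

round 1: derive flow(b,c) via R0 from edge(b,c)
round 1: derive flow(c,f) via R0 from edge(c,f)
round 1: derive flow(d,b) via R0 from edge(d,b)
round 1: derive flow(d,d) via R0 from edge(d,d)
round 1: derive flow(d,f) via R0 from edge(d,f)
round 1: derive flow(f,e) via R0 from edge(f,e)
round 1: derive flow(f,h) via R0 from edge(f,h)
round 1: derive flow(f,j) via R0 from edge(f,j)
round 1: derive flow(g,h) via R0 from edge(g,h)
round 1: derive flow(h,d) via R0 from edge(h,d)
round 1: derive flow(j,c) via R0 from edge(j,c)
round 1: derive flow(j,h) via R0 from edge(j,h)
round 2: derive flow(b,f) via R1 from flow(b,c), flow(c,f)
round 2: derive flow(c,e) via R1 from flow(c,f), flow(f,e)
round 2: derive flow(c,h) via R1 from flow(c,f), flow(f,h)
round 2: derive flow(c,j) via R1 from flow(c,f), flow(f,j)
round 2: derive flow(d,c) via R1 from flow(d,b), flow(b,c)
round 2: derive flow(d,e) via R1 from flow(d,f), flow(f,e)
round 2: derive flow(d,h) via R1 from flow(d,f), flow(f,h)
round 2: derive flow(d,j) via R1 from flow(d,f), flow(f,j)
round 2: derive flow(f,c) via R1 from flow(f,j), flow(j,c)
round 2: derive flow(f,d) via R1 from flow(f,h), flow(h,d)
round 2: derive flow(g,d) via R1 from flow(g,h), flow(h,d)
round 2: derive flow(h,b) via R1 from flow(h,d), flow(d,b)
round 2: derive flow(h,f) via R1 from flow(h,d), flow(d,f)
round 2: derive flow(j,d) via R1 from flow(j,h), flow(h,d)
round 2: derive flow(j,f) via R1 from flow(j,c), flow(c,f)
round 3: derive flow(b,d) via R1 from flow(b,f), flow(f,d)
round 3: derive flow(b,e) via R1 from flow(b,c), flow(c,e)
round 3: derive flow(b,h) via R1 from flow(b,c), flow(c,h)
round 3: derive flow(b,j) via R1 from flow(b,c), flow(c,j)
round 3: derive flow(c,b) via R1 from flow(c,h), flow(h,b)
round 3: derive flow(c,c) via R1 from flow(c,f), flow(f,c)
round 3: derive flow(c,d) via R1 from flow(c,f), flow(f,d)
round 3: derive flow(f,b) via R1 from flow(f,d), flow(d,b)
round 3: derive flow(f,f) via R1 from flow(f,c), flow(c,f)
round 3: derive flow(g,b) via R1 from flow(g,d), flow(d,b)
round 3: derive flow(g,c) via R1 from flow(g,d), flow(d,c)
round 3: derive flow(g,e) via R1 from flow(g,d), flow(d,e)
round 3: derive flow(g,f) via R1 from flow(g,d), flow(d,f)
round 3: derive flow(g,j) via R1 from flow(g,d), flow(d,j)
round 3: derive flow(h,c) via R1 from flow(h,b), flow(b,c)
round 3: derive flow(h,e) via R1 from flow(h,d), flow(d,e)
round 3: derive flow(h,h) via R1 from flow(h,d), flow(d,h)
round 3: derive flow(h,j) via R1 from flow(h,d), flow(d,j)
round 3: derive flow(j,b) via R1 from flow(j,d), flow(d,b)
round 3: derive flow(j,e) via R1 from flow(j,c), flow(c,e)
round 3: derive flow(j,j) via R1 from flow(j,c), flow(c,j)
round 4: derive flow(b,b) via R1 from flow(b,c), flow(c,b)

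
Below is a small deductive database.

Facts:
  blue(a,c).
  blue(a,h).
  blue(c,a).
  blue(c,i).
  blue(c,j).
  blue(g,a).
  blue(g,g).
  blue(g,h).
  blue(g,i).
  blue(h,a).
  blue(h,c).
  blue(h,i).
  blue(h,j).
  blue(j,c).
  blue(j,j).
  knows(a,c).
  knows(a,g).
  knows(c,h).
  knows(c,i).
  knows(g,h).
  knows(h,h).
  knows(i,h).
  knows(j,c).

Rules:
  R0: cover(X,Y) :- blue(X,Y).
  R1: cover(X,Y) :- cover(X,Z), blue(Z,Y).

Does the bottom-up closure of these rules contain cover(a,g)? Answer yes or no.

no

round 1: derive cover(a,c) via R0 from blue(a,c)
round 1: derive cover(a,h) via R0 from blue(a,h)
round 1: derive cover(c,a) via R0 from blue(c,a)
round 1: derive cover(c,i) via R0 from blue(c,i)
round 1: derive cover(c,j) via R0 from blue(c,j)
round 1: derive cover(g,a) via R0 from blue(g,a)
round 1: derive cover(g,g) via R0 from blue(g,g)
round 1: derive cover(g,h) via R0 from blue(g,h)
round 1: derive cover(g,i) via R0 from blue(g,i)
round 1: derive cover(h,a) via R0 from blue(h,a)
round 1: derive cover(h,c) via R0 from blue(h,c)
round 1: derive cover(h,i) via R0 from blue(h,i)
round 1: derive cover(h,j) via R0 from blue(h,j)
round 1: derive cover(j,c) via R0 from blue(j,c)
round 1: derive cover(j,j) via R0 from blue(j,j)
round 2: derive cover(a,a) via R1 from cover(a,c), blue(c,a)
round 2: derive cover(a,i) via R1 from cover(a,c), blue(c,i)
round 2: derive cover(a,j) via R1 from cover(a,c), blue(c,j)
round 2: derive cover(c,c) via R1 from cover(c,a), blue(a,c)
round 2: derive cover(c,h) via R1 from cover(c,a), blue(a,h)
round 2: derive cover(g,c) via R1 from cover(g,a), blue(a,c)
round 2: derive cover(g,j) via R1 from cover(g,h), blue(h,j)
round 2: derive cover(h,h) via R1 from cover(h,a), blue(a,h)
round 2: derive cover(j,a) via R1 from cover(j,c), blue(c,a)
round 2: derive cover(j,i) via R1 from cover(j,c), blue(c,i)
round 3: derive cover(j,h) via R1 from cover(j,a), blue(a,h)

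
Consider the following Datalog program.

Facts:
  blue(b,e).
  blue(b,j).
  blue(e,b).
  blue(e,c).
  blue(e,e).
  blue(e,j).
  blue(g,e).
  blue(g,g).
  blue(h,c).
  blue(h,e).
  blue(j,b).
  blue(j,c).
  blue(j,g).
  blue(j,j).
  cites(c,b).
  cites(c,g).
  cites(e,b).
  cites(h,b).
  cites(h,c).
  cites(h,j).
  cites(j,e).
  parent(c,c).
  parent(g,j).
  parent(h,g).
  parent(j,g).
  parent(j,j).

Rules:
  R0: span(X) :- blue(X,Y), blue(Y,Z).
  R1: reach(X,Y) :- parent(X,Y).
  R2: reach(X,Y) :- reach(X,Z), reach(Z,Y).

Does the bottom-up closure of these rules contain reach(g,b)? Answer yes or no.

no

round 1: derive reach(c,c) via R1 from parent(c,c)
round 1: derive reach(g,j) via R1 from parent(g,j)
round 1: derive reach(h,g) via R1 from parent(h,g)
round 1: derive reach(j,g) via R1 from parent(j,g)
round 1: derive reach(j,j) via R1 from parent(j,j)
round 2: derive reach(g,g) via R2 from reach(g,j), reach(j,g)
round 2: derive reach(h,j) via R2 from reach(h,g), reach(g,j)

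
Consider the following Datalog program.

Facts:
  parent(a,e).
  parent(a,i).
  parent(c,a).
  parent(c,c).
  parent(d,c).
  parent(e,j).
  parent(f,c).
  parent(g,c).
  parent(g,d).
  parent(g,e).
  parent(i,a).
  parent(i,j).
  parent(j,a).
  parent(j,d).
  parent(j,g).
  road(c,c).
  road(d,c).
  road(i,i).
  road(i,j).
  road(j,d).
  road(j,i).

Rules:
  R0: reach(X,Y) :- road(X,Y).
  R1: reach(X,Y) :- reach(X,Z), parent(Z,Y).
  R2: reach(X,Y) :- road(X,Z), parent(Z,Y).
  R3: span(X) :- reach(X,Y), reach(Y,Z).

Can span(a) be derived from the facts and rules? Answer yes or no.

round 1: derive reach(c,c) via R0 from road(c,c)
round 1: derive reach(d,c) via R0 from road(d,c)
round 1: derive reach(i,i) via R0 from road(i,i)
round 1: derive reach(i,j) via R0 from road(i,j)
round 1: derive reach(j,d) via R0 from road(j,d)
round 1: derive reach(j,i) via R0 from road(j,i)
round 1: derive reach(c,a) via R2 from road(c,c), parent(c,a)
round 1: derive reach(d,a) via R2 from road(d,c), parent(c,a)
round 1: derive reach(i,a) via R2 from road(i,i), parent(i,a)
round 1: derive reach(i,d) via R2 from road(i,j), parent(j,d)
round 1: derive reach(i,g) via R2 from road(i,j), parent(j,g)
round 1: derive reach(j,a) via R2 from road(j,i), parent(i,a)
round 1: derive reach(j,c) via R2 from road(j,d), parent(d,c)
round 1: derive reach(j,j) via R2 from road(j,i), parent(i,j)
round 2: derive reach(c,e) via R1 from reach(c,a), parent(a,e)
round 2: derive reach(c,i) via R1 from reach(c,a), parent(a,i)
round 2: derive reach(d,e) via R1 from reach(d,a), parent(a,e)
round 2: derive reach(d,i) via R1 from reach(d,a), parent(a,i)
round 2: derive reach(i,c) via R1 from reach(i,d), parent(d,c)
round 2: derive reach(i,e) via R1 from reach(i,a), parent(a,e)
round 2: derive reach(j,e) via R1 from reach(j,a), parent(a,e)
round 2: derive reach(j,g) via R1 from reach(j,j), parent(j,g)
round 2: derive span(c) via R3 from reach(c,c), reach(c,a)
round 2: derive span(d) via R3 from reach(d,c), reach(c,a)
round 2: derive span(i) via R3 from reach(i,d), reach(d,a)
round 2: derive span(j) via R3 from reach(j,c), reach(c,a)
round 3: derive reach(c,j) via R1 from reach(c,e), parent(e,j)
round 3: derive reach(d,j) via R1 from reach(d,e), parent(e,j)
round 4: derive reach(c,d) via R1 from reach(c,j), parent(j,d)
round 4: derive reach(c,g) via R1 from reach(c,j), parent(j,g)
round 4: derive reach(d,d) via R1 from reach(d,j), parent(j,d)
round 4: derive reach(d,g) via R1 from reach(d,j), parent(j,g)

no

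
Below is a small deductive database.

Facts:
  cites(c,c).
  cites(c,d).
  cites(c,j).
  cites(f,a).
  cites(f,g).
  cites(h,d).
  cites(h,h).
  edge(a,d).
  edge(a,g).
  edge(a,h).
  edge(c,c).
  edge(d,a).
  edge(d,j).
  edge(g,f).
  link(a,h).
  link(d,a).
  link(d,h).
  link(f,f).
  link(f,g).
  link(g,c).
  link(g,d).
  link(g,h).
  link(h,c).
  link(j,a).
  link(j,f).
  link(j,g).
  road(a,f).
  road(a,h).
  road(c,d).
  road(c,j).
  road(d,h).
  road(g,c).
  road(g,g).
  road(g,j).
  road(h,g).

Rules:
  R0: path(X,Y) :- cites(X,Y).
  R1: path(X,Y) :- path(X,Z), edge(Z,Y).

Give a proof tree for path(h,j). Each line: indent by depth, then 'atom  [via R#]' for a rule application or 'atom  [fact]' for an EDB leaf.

round 1: derive path(c,c) via R0 from cites(c,c)
round 1: derive path(c,d) via R0 from cites(c,d)
round 1: derive path(c,j) via R0 from cites(c,j)
round 1: derive path(f,a) via R0 from cites(f,a)
round 1: derive path(f,g) via R0 from cites(f,g)
round 1: derive path(h,d) via R0 from cites(h,d)
round 1: derive path(h,h) via R0 from cites(h,h)
round 2: derive path(c,a) via R1 from path(c,d), edge(d,a)
round 2: derive path(f,d) via R1 from path(f,a), edge(a,d)
round 2: derive path(f,f) via R1 from path(f,g), edge(g,f)
round 2: derive path(f,h) via R1 from path(f,a), edge(a,h)
round 2: derive path(h,a) via R1 from path(h,d), edge(d,a)
round 2: derive path(h,j) via R1 from path(h,d), edge(d,j)
round 3: derive path(c,g) via R1 from path(c,a), edge(a,g)
round 3: derive path(c,h) via R1 from path(c,a), edge(a,h)
round 3: derive path(f,j) via R1 from path(f,d), edge(d,j)
round 3: derive path(h,g) via R1 from path(h,a), edge(a,g)
round 4: derive path(c,f) via R1 from path(c,g), edge(g,f)
round 4: derive path(h,f) via R1 from path(h,g), edge(g,f)

path(h,j)  [via R1]
  path(h,d)  [via R0]
    cites(h,d)  [fact]
  edge(d,j)  [fact]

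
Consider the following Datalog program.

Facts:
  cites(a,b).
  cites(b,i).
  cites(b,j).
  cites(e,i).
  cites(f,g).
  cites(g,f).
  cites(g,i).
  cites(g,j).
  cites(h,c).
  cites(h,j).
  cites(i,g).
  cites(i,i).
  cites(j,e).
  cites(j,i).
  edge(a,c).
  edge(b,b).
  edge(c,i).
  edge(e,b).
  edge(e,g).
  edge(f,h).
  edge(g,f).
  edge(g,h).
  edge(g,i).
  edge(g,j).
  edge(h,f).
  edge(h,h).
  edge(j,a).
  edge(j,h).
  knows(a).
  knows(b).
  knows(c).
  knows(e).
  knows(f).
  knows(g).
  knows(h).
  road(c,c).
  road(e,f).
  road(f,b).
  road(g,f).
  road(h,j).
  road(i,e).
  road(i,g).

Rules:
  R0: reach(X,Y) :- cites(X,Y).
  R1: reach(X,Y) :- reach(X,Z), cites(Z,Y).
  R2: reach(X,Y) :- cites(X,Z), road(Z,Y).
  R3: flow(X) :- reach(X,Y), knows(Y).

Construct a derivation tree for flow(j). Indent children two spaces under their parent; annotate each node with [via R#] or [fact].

flow(j)  [via R3]
  reach(j,e)  [via R0]
    cites(j,e)  [fact]
  knows(e)  [fact]

round 1: derive reach(a,b) via R0 from cites(a,b)
round 1: derive reach(b,i) via R0 from cites(b,i)
round 1: derive reach(b,j) via R0 from cites(b,j)
round 1: derive reach(e,i) via R0 from cites(e,i)
round 1: derive reach(f,g) via R0 from cites(f,g)
round 1: derive reach(g,f) via R0 from cites(g,f)
round 1: derive reach(g,i) via R0 from cites(g,i)
round 1: derive reach(g,j) via R0 from cites(g,j)
round 1: derive reach(h,c) via R0 from cites(h,c)
round 1: derive reach(h,j) via R0 from cites(h,j)
round 1: derive reach(i,g) via R0 from cites(i,g)
round 1: derive reach(i,i) via R0 from cites(i,i)
round 1: derive reach(j,e) via R0 from cites(j,e)
round 1: derive reach(j,i) via R0 from cites(j,i)
round 1: derive reach(b,e) via R2 from cites(b,i), road(i,e)
round 1: derive reach(b,g) via R2 from cites(b,i), road(i,g)
round 1: derive reach(e,e) via R2 from cites(e,i), road(i,e)
round 1: derive reach(e,g) via R2 from cites(e,i), road(i,g)
round 1: derive reach(f,f) via R2 from cites(f,g), road(g,f)
round 1: derive reach(g,b) via R2 from cites(g,f), road(f,b)
round 1: derive reach(g,e) via R2 from cites(g,i), road(i,e)
round 1: derive reach(g,g) via R2 from cites(g,i), road(i,g)
round 1: derive reach(i,e) via R2 from cites(i,i), road(i,e)
round 1: derive reach(i,f) via R2 from cites(i,g), road(g,f)
round 1: derive reach(j,f) via R2 from cites(j,e), road(e,f)
round 1: derive reach(j,g) via R2 from cites(j,i), road(i,g)
round 2: derive reach(a,i) via R1 from reach(a,b), cites(b,i)
round 2: derive reach(a,j) via R1 from reach(a,b), cites(b,j)
round 2: derive reach(b,f) via R1 from reach(b,g), cites(g,f)
round 2: derive reach(e,f) via R1 from reach(e,g), cites(g,f)
round 2: derive reach(e,j) via R1 from reach(e,g), cites(g,j)
round 2: derive reach(f,i) via R1 from reach(f,g), cites(g,i)
round 2: derive reach(f,j) via R1 from reach(f,g), cites(g,j)
round 2: derive reach(h,e) via R1 from reach(h,j), cites(j,e)
round 2: derive reach(h,i) via R1 from reach(h,j), cites(j,i)
round 2: derive reach(i,j) via R1 from reach(i,g), cites(g,j)
round 2: derive reach(j,j) via R1 from reach(j,g), cites(g,j)
round 2: derive flow(a) via R3 from reach(a,b), knows(b)
round 2: derive flow(b) via R3 from reach(b,e), knows(e)
round 2: derive flow(e) via R3 from reach(e,e), knows(e)
round 2: derive flow(f) via R3 from reach(f,f), knows(f)
round 2: derive flow(g) via R3 from reach(g,b), knows(b)
round 2: derive flow(h) via R3 from reach(h,c), knows(c)
round 2: derive flow(i) via R3 from reach(i,e), knows(e)
round 2: derive flow(j) via R3 from reach(j,e), knows(e)
round 3: derive reach(a,e) via R1 from reach(a,j), cites(j,e)
round 3: derive reach(a,g) via R1 from reach(a,i), cites(i,g)
round 3: derive reach(f,e) via R1 from reach(f,j), cites(j,e)
round 3: derive reach(h,g) via R1 from reach(h,i), cites(i,g)
round 4: derive reach(a,f) via R1 from reach(a,g), cites(g,f)
round 4: derive reach(h,f) via R1 from reach(h,g), cites(g,f)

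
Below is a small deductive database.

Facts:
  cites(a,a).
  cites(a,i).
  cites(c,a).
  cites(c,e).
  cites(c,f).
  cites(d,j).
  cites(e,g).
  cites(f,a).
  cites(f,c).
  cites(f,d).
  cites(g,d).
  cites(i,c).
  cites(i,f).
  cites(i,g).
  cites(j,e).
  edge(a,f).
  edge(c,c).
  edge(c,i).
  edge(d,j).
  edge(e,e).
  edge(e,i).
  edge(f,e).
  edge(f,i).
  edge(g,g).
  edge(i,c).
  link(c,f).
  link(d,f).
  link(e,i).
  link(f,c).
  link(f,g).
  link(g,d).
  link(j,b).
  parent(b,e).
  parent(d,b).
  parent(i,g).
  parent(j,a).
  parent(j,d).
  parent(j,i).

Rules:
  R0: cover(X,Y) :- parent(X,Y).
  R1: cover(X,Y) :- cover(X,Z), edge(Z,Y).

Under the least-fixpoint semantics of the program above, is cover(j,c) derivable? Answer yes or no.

yes

round 1: derive cover(b,e) via R0 from parent(b,e)
round 1: derive cover(d,b) via R0 from parent(d,b)
round 1: derive cover(i,g) via R0 from parent(i,g)
round 1: derive cover(j,a) via R0 from parent(j,a)
round 1: derive cover(j,d) via R0 from parent(j,d)
round 1: derive cover(j,i) via R0 from parent(j,i)
round 2: derive cover(b,i) via R1 from cover(b,e), edge(e,i)
round 2: derive cover(j,c) via R1 from cover(j,i), edge(i,c)
round 2: derive cover(j,f) via R1 from cover(j,a), edge(a,f)
round 2: derive cover(j,j) via R1 from cover(j,d), edge(d,j)
round 3: derive cover(b,c) via R1 from cover(b,i), edge(i,c)
round 3: derive cover(j,e) via R1 from cover(j,f), edge(f,e)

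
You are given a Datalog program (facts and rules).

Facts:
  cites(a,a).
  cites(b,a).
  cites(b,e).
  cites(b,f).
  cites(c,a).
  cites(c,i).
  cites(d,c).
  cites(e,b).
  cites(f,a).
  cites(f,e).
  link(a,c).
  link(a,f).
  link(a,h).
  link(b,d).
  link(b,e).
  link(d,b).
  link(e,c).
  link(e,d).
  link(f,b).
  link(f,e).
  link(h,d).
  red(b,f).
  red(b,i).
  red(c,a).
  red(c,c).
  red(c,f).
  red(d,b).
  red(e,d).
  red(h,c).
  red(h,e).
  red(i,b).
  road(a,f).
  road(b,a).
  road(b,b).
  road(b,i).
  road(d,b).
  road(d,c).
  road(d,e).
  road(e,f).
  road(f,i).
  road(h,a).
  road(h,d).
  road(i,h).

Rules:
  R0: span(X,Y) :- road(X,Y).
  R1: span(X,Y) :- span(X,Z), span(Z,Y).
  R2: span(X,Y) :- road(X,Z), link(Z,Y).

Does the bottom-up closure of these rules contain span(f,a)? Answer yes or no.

round 1: derive span(a,f) via R0 from road(a,f)
round 1: derive span(b,a) via R0 from road(b,a)
round 1: derive span(b,b) via R0 from road(b,b)
round 1: derive span(b,i) via R0 from road(b,i)
round 1: derive span(d,b) via R0 from road(d,b)
round 1: derive span(d,c) via R0 from road(d,c)
round 1: derive span(d,e) via R0 from road(d,e)
round 1: derive span(e,f) via R0 from road(e,f)
round 1: derive span(f,i) via R0 from road(f,i)
round 1: derive span(h,a) via R0 from road(h,a)
round 1: derive span(h,d) via R0 from road(h,d)
round 1: derive span(i,h) via R0 from road(i,h)
round 1: derive span(a,b) via R2 from road(a,f), link(f,b)
round 1: derive span(a,e) via R2 from road(a,f), link(f,e)
round 1: derive span(b,c) via R2 from road(b,a), link(a,c)
round 1: derive span(b,d) via R2 from road(b,b), link(b,d)
round 1: derive span(b,e) via R2 from road(b,b), link(b,e)
round 1: derive span(b,f) via R2 from road(b,a), link(a,f)
round 1: derive span(b,h) via R2 from road(b,a), link(a,h)
round 1: derive span(d,d) via R2 from road(d,b), link(b,d)
round 1: derive span(e,b) via R2 from road(e,f), link(f,b)
round 1: derive span(e,e) via R2 from road(e,f), link(f,e)
round 1: derive span(h,b) via R2 from road(h,d), link(d,b)
round 1: derive span(h,c) via R2 from road(h,a), link(a,c)
round 1: derive span(h,f) via R2 from road(h,a), link(a,f)
round 1: derive span(h,h) via R2 from road(h,a), link(a,h)
round 1: derive span(i,d) via R2 from road(i,h), link(h,d)
round 2: derive span(a,a) via R1 from span(a,b), span(b,a)
round 2: derive span(a,c) via R1 from span(a,b), span(b,c)
round 2: derive span(a,d) via R1 from span(a,b), span(b,d)
round 2: derive span(a,h) via R1 from span(a,b), span(b,h)
round 2: derive span(a,i) via R1 from span(a,b), span(b,i)
round 2: derive span(d,a) via R1 from span(d,b), span(b,a)
round 2: derive span(d,f) via R1 from span(d,b), span(b,f)
round 2: derive span(d,h) via R1 from span(d,b), span(b,h)
round 2: derive span(d,i) via R1 from span(d,b), span(b,i)
round 2: derive span(e,a) via R1 from span(e,b), span(b,a)
round 2: derive span(e,c) via R1 from span(e,b), span(b,c)
round 2: derive span(e,d) via R1 from span(e,b), span(b,d)
round 2: derive span(e,h) via R1 from span(e,b), span(b,h)
round 2: derive span(e,i) via R1 from span(e,b), span(b,i)
round 2: derive span(f,d) via R1 from span(f,i), span(i,d)
round 2: derive span(f,h) via R1 from span(f,i), span(i,h)
round 2: derive span(h,e) via R1 from span(h,a), span(a,e)
round 2: derive span(h,i) via R1 from span(h,b), span(b,i)
round 2: derive span(i,a) via R1 from span(i,h), span(h,a)
round 2: derive span(i,b) via R1 from span(i,d), span(d,b)
round 2: derive span(i,c) via R1 from span(i,d), span(d,c)
round 2: derive span(i,e) via R1 from span(i,d), span(d,e)
round 2: derive span(i,f) via R1 from span(i,h), span(h,f)
round 3: derive span(f,a) via R1 from span(f,d), span(d,a)
round 3: derive span(f,b) via R1 from span(f,d), span(d,b)
round 3: derive span(f,c) via R1 from span(f,d), span(d,c)
round 3: derive span(f,e) via R1 from span(f,d), span(d,e)
round 3: derive span(f,f) via R1 from span(f,d), span(d,f)
round 3: derive span(i,i) via R1 from span(i,a), span(a,i)

yes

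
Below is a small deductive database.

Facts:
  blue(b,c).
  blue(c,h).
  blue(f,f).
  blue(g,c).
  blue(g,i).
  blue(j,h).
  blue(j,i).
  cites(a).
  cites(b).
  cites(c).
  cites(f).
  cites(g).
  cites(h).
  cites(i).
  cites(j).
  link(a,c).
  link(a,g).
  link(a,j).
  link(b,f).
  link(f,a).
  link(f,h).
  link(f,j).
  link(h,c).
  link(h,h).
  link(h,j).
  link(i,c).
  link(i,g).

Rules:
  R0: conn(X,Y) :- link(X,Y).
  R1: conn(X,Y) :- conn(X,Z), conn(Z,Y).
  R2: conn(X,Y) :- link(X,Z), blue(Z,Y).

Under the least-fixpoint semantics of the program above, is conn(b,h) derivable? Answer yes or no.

round 1: derive conn(a,c) via R0 from link(a,c)
round 1: derive conn(a,g) via R0 from link(a,g)
round 1: derive conn(a,j) via R0 from link(a,j)
round 1: derive conn(b,f) via R0 from link(b,f)
round 1: derive conn(f,a) via R0 from link(f,a)
round 1: derive conn(f,h) via R0 from link(f,h)
round 1: derive conn(f,j) via R0 from link(f,j)
round 1: derive conn(h,c) via R0 from link(h,c)
round 1: derive conn(h,h) via R0 from link(h,h)
round 1: derive conn(h,j) via R0 from link(h,j)
round 1: derive conn(i,c) via R0 from link(i,c)
round 1: derive conn(i,g) via R0 from link(i,g)
round 1: derive conn(a,h) via R2 from link(a,c), blue(c,h)
round 1: derive conn(a,i) via R2 from link(a,g), blue(g,i)
round 1: derive conn(f,i) via R2 from link(f,j), blue(j,i)
round 1: derive conn(h,i) via R2 from link(h,j), blue(j,i)
round 1: derive conn(i,h) via R2 from link(i,c), blue(c,h)
round 1: derive conn(i,i) via R2 from link(i,g), blue(g,i)
round 2: derive conn(b,a) via R1 from conn(b,f), conn(f,a)
round 2: derive conn(b,h) via R1 from conn(b,f), conn(f,h)
round 2: derive conn(b,i) via R1 from conn(b,f), conn(f,i)
round 2: derive conn(b,j) via R1 from conn(b,f), conn(f,j)
round 2: derive conn(f,c) via R1 from conn(f,a), conn(a,c)
round 2: derive conn(f,g) via R1 from conn(f,a), conn(a,g)
round 2: derive conn(h,g) via R1 from conn(h,i), conn(i,g)
round 2: derive conn(i,j) via R1 from conn(i,h), conn(h,j)
round 3: derive conn(b,c) via R1 from conn(b,a), conn(a,c)
round 3: derive conn(b,g) via R1 from conn(b,a), conn(a,g)

yes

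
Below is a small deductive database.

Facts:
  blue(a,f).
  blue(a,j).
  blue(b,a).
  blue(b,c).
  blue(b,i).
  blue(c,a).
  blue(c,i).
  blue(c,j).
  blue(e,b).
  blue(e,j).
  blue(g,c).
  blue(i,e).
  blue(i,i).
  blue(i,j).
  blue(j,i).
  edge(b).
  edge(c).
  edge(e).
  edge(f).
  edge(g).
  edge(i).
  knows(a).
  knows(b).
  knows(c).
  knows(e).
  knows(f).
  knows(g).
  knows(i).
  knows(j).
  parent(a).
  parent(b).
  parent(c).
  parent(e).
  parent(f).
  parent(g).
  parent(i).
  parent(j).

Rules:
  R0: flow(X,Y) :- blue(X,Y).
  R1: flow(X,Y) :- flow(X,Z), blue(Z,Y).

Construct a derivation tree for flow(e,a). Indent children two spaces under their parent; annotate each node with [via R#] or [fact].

flow(e,a)  [via R1]
  flow(e,b)  [via R0]
    blue(e,b)  [fact]
  blue(b,a)  [fact]

round 1: derive flow(a,f) via R0 from blue(a,f)
round 1: derive flow(a,j) via R0 from blue(a,j)
round 1: derive flow(b,a) via R0 from blue(b,a)
round 1: derive flow(b,c) via R0 from blue(b,c)
round 1: derive flow(b,i) via R0 from blue(b,i)
round 1: derive flow(c,a) via R0 from blue(c,a)
round 1: derive flow(c,i) via R0 from blue(c,i)
round 1: derive flow(c,j) via R0 from blue(c,j)
round 1: derive flow(e,b) via R0 from blue(e,b)
round 1: derive flow(e,j) via R0 from blue(e,j)
round 1: derive flow(g,c) via R0 from blue(g,c)
round 1: derive flow(i,e) via R0 from blue(i,e)
round 1: derive flow(i,i) via R0 from blue(i,i)
round 1: derive flow(i,j) via R0 from blue(i,j)
round 1: derive flow(j,i) via R0 from blue(j,i)
round 2: derive flow(a,i) via R1 from flow(a,j), blue(j,i)
round 2: derive flow(b,e) via R1 from flow(b,i), blue(i,e)
round 2: derive flow(b,f) via R1 from flow(b,a), blue(a,f)
round 2: derive flow(b,j) via R1 from flow(b,a), blue(a,j)
round 2: derive flow(c,e) via R1 from flow(c,i), blue(i,e)
round 2: derive flow(c,f) via R1 from flow(c,a), blue(a,f)
round 2: derive flow(e,a) via R1 from flow(e,b), blue(b,a)
round 2: derive flow(e,c) via R1 from flow(e,b), blue(b,c)
round 2: derive flow(e,i) via R1 from flow(e,b), blue(b,i)
round 2: derive flow(g,a) via R1 from flow(g,c), blue(c,a)
round 2: derive flow(g,i) via R1 from flow(g,c), blue(c,i)
round 2: derive flow(g,j) via R1 from flow(g,c), blue(c,j)
round 2: derive flow(i,b) via R1 from flow(i,e), blue(e,b)
round 2: derive flow(j,e) via R1 from flow(j,i), blue(i,e)
round 2: derive flow(j,j) via R1 from flow(j,i), blue(i,j)
round 3: derive flow(a,e) via R1 from flow(a,i), blue(i,e)
round 3: derive flow(b,b) via R1 from flow(b,e), blue(e,b)
round 3: derive flow(c,b) via R1 from flow(c,e), blue(e,b)
round 3: derive flow(e,e) via R1 from flow(e,i), blue(i,e)
round 3: derive flow(e,f) via R1 from flow(e,a), blue(a,f)
round 3: derive flow(g,e) via R1 from flow(g,i), blue(i,e)
round 3: derive flow(g,f) via R1 from flow(g,a), blue(a,f)
round 3: derive flow(i,a) via R1 from flow(i,b), blue(b,a)
round 3: derive flow(i,c) via R1 from flow(i,b), blue(b,c)
round 3: derive flow(j,b) via R1 from flow(j,e), blue(e,b)
round 4: derive flow(a,b) via R1 from flow(a,e), blue(e,b)
round 4: derive flow(c,c) via R1 from flow(c,b), blue(b,c)
round 4: derive flow(g,b) via R1 from flow(g,e), blue(e,b)
round 4: derive flow(i,f) via R1 from flow(i,a), blue(a,f)
round 4: derive flow(j,a) via R1 from flow(j,b), blue(b,a)
round 4: derive flow(j,c) via R1 from flow(j,b), blue(b,c)
round 5: derive flow(a,a) via R1 from flow(a,b), blue(b,a)
round 5: derive flow(a,c) via R1 from flow(a,b), blue(b,c)
round 5: derive flow(j,f) via R1 from flow(j,a), blue(a,f)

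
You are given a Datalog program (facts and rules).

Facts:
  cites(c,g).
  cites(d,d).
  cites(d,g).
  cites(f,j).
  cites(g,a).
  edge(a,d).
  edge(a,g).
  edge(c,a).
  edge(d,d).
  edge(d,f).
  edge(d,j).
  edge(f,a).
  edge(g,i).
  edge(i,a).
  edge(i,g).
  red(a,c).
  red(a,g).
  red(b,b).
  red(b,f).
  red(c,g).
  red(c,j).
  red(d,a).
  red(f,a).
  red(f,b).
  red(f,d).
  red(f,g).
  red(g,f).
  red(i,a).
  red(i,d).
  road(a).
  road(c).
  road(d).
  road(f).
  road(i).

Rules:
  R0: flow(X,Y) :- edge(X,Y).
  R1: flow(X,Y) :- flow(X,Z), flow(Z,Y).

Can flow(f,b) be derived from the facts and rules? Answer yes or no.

no

round 1: derive flow(a,d) via R0 from edge(a,d)
round 1: derive flow(a,g) via R0 from edge(a,g)
round 1: derive flow(c,a) via R0 from edge(c,a)
round 1: derive flow(d,d) via R0 from edge(d,d)
round 1: derive flow(d,f) via R0 from edge(d,f)
round 1: derive flow(d,j) via R0 from edge(d,j)
round 1: derive flow(f,a) via R0 from edge(f,a)
round 1: derive flow(g,i) via R0 from edge(g,i)
round 1: derive flow(i,a) via R0 from edge(i,a)
round 1: derive flow(i,g) via R0 from edge(i,g)
round 2: derive flow(a,f) via R1 from flow(a,d), flow(d,f)
round 2: derive flow(a,i) via R1 from flow(a,g), flow(g,i)
round 2: derive flow(a,j) via R1 from flow(a,d), flow(d,j)
round 2: derive flow(c,d) via R1 from flow(c,a), flow(a,d)
round 2: derive flow(c,g) via R1 from flow(c,a), flow(a,g)
round 2: derive flow(d,a) via R1 from flow(d,f), flow(f,a)
round 2: derive flow(f,d) via R1 from flow(f,a), flow(a,d)
round 2: derive flow(f,g) via R1 from flow(f,a), flow(a,g)
round 2: derive flow(g,a) via R1 from flow(g,i), flow(i,a)
round 2: derive flow(g,g) via R1 from flow(g,i), flow(i,g)
round 2: derive flow(i,d) via R1 from flow(i,a), flow(a,d)
round 2: derive flow(i,i) via R1 from flow(i,g), flow(g,i)
round 3: derive flow(a,a) via R1 from flow(a,d), flow(d,a)
round 3: derive flow(c,f) via R1 from flow(c,a), flow(a,f)
round 3: derive flow(c,i) via R1 from flow(c,a), flow(a,i)
round 3: derive flow(c,j) via R1 from flow(c,a), flow(a,j)
round 3: derive flow(d,g) via R1 from flow(d,a), flow(a,g)
round 3: derive flow(d,i) via R1 from flow(d,a), flow(a,i)
round 3: derive flow(f,f) via R1 from flow(f,a), flow(a,f)
round 3: derive flow(f,i) via R1 from flow(f,a), flow(a,i)
round 3: derive flow(f,j) via R1 from flow(f,a), flow(a,j)
round 3: derive flow(g,d) via R1 from flow(g,a), flow(a,d)
round 3: derive flow(g,f) via R1 from flow(g,a), flow(a,f)
round 3: derive flow(g,j) via R1 from flow(g,a), flow(a,j)
round 3: derive flow(i,f) via R1 from flow(i,a), flow(a,f)
round 3: derive flow(i,j) via R1 from flow(i,a), flow(a,j)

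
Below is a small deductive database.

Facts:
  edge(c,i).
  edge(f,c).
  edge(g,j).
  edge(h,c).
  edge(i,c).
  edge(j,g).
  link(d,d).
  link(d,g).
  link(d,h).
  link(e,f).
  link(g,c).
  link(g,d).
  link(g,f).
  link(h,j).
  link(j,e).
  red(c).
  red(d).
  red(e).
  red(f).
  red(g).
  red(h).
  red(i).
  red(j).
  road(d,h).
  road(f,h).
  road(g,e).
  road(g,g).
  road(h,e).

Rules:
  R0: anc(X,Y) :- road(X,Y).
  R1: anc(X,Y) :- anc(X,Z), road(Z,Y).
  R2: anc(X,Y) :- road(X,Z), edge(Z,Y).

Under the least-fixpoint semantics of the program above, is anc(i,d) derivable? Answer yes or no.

round 1: derive anc(d,h) via R0 from road(d,h)
round 1: derive anc(f,h) via R0 from road(f,h)
round 1: derive anc(g,e) via R0 from road(g,e)
round 1: derive anc(g,g) via R0 from road(g,g)
round 1: derive anc(h,e) via R0 from road(h,e)
round 1: derive anc(d,c) via R2 from road(d,h), edge(h,c)
round 1: derive anc(f,c) via R2 from road(f,h), edge(h,c)
round 1: derive anc(g,j) via R2 from road(g,g), edge(g,j)
round 2: derive anc(d,e) via R1 from anc(d,h), road(h,e)
round 2: derive anc(f,e) via R1 from anc(f,h), road(h,e)

no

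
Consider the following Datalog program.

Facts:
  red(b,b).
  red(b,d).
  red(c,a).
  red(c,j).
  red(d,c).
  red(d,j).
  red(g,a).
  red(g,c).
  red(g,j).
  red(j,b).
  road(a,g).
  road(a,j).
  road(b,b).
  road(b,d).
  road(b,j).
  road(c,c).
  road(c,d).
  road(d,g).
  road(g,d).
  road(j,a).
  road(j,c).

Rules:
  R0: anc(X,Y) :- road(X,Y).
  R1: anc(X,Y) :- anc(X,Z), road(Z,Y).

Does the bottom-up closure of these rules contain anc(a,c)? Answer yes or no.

yes

round 1: derive anc(a,g) via R0 from road(a,g)
round 1: derive anc(a,j) via R0 from road(a,j)
round 1: derive anc(b,b) via R0 from road(b,b)
round 1: derive anc(b,d) via R0 from road(b,d)
round 1: derive anc(b,j) via R0 from road(b,j)
round 1: derive anc(c,c) via R0 from road(c,c)
round 1: derive anc(c,d) via R0 from road(c,d)
round 1: derive anc(d,g) via R0 from road(d,g)
round 1: derive anc(g,d) via R0 from road(g,d)
round 1: derive anc(j,a) via R0 from road(j,a)
round 1: derive anc(j,c) via R0 from road(j,c)
round 2: derive anc(a,a) via R1 from anc(a,j), road(j,a)
round 2: derive anc(a,c) via R1 from anc(a,j), road(j,c)
round 2: derive anc(a,d) via R1 from anc(a,g), road(g,d)
round 2: derive anc(b,a) via R1 from anc(b,j), road(j,a)
round 2: derive anc(b,c) via R1 from anc(b,j), road(j,c)
round 2: derive anc(b,g) via R1 from anc(b,d), road(d,g)
round 2: derive anc(c,g) via R1 from anc(c,d), road(d,g)
round 2: derive anc(d,d) via R1 from anc(d,g), road(g,d)
round 2: derive anc(g,g) via R1 from anc(g,d), road(d,g)
round 2: derive anc(j,d) via R1 from anc(j,c), road(c,d)
round 2: derive anc(j,g) via R1 from anc(j,a), road(a,g)
round 2: derive anc(j,j) via R1 from anc(j,a), road(a,j)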